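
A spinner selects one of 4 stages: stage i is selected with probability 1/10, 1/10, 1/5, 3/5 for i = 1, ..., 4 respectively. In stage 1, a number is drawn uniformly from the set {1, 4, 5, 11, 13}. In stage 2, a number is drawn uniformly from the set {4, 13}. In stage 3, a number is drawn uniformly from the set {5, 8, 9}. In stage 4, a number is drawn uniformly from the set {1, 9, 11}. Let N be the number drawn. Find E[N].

E[N | stage 1] = (1+4+5+11+13)/5 = 34/5.
E[N | stage 2] = (4+13)/2 = 17/2.
E[N | stage 3] = (5+8+9)/3 = 22/3.
E[N | stage 4] = (1+9+11)/3 = 7.
By the law of total expectation,
E[N] = (1/10)·(34/5) + (1/10)·(17/2) + (1/5)·(22/3) + (3/5)·(7) = 2159/300.

2159/300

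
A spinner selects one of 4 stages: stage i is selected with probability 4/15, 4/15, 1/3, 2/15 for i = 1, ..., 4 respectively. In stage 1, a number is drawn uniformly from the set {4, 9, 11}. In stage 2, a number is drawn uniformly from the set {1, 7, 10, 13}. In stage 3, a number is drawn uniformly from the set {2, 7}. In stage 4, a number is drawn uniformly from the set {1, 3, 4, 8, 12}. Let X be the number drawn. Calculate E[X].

E[X | stage 1] = (4+9+11)/3 = 8.
E[X | stage 2] = (1+7+10+13)/4 = 31/4.
E[X | stage 3] = (2+7)/2 = 9/2.
E[X | stage 4] = (1+3+4+8+12)/5 = 28/5.
By the law of total expectation,
E[X] = (4/15)·(8) + (4/15)·(31/4) + (1/3)·(9/2) + (2/15)·(28/5) = 967/150.

967/150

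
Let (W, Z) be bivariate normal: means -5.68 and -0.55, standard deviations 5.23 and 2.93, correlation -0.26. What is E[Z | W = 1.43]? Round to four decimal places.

The regression of Z on W has slope ρ·σ_Z/σ_W and passes through (μ_W, μ_Z).
E[Z | W=1.43] = -0.55 + (-0.26)·(2.93/5.23)·(1.43 − (-5.68)) = -0.55 + (-0.14566)·(7.11) = -1.5856.

-1.5856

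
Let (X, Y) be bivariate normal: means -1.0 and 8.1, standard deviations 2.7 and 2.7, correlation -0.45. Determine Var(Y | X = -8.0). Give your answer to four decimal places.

5.8138

The conditional variance in a bivariate normal is σ_Y²(1 − ρ²), independent of x.
Var(Y | X=-8.0) = (2.7)²·(1 − (-0.45)²) = 7.29·0.7975 = 5.8138.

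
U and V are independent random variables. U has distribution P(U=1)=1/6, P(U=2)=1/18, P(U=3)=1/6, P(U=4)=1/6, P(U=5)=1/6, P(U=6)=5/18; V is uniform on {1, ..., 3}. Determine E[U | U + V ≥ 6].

56/11

P(U + V ≥ 6) = 11/18.
Summing U·P(x,y) over outcomes with U + V ≥ 6 gives 28/9.
E[U | U + V ≥ 6] = (28/9) / (11/18) = 56/11.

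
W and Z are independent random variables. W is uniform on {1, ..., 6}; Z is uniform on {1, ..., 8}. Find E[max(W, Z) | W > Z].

14/3

P(W > Z) = 5/16.
Summing max(W,Z)·P(x,y) over outcomes with W > Z gives 35/24.
E[max(W, Z) | W > Z] = (35/24) / (5/16) = 14/3.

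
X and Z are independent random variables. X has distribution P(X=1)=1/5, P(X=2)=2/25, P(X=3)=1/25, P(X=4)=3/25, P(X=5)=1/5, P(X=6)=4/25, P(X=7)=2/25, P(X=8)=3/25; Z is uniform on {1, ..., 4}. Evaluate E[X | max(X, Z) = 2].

13/9

P(max(X, Z) = 2) = 9/100.
Summing X·P(x,y) over outcomes with max(X, Z) = 2 gives 13/100.
E[X | max(X, Z) = 2] = (13/100) / (9/100) = 13/9.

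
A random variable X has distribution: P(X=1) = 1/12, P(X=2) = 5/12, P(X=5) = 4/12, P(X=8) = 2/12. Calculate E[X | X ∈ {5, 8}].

6

P(X ∈ {5, 8}) = 1/2.
Σ over the event: 5·1/3 + 8·1/6 = 3.
E[X | X ∈ {5, 8}] = (3) / (1/2) = 6.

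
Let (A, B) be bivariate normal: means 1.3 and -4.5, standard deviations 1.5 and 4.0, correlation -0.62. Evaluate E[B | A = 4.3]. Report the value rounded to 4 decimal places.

-9.4600

For a bivariate normal, E[B | A=x] = μ_B + ρ·(σ_B/σ_A)·(x − μ_A).
E[B | A=4.3] = -4.5 + (-0.62)·(4.0/1.5)·(4.3 − (1.3)) = -4.5 + (-1.65333)·(3) = -9.4600.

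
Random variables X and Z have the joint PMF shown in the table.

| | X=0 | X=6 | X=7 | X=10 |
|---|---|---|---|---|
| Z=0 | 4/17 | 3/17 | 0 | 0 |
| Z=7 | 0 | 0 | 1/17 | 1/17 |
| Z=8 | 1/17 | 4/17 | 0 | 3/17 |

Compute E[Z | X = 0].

P(X = 0) = 5/17.
Σ Z·P over the event = 0·(4/17) + 8·(1/17) = 8/17.
E[Z | X = 0] = (8/17) / (5/17) = 8/5.

8/5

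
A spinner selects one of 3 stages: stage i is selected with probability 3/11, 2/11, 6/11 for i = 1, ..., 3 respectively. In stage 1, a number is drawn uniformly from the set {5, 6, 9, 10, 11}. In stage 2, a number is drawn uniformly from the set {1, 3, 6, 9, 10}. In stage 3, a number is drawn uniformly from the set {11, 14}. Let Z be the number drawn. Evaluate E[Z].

556/55

E[Z | stage 1] = (5+6+9+10+11)/5 = 41/5.
E[Z | stage 2] = (1+3+6+9+10)/5 = 29/5.
E[Z | stage 3] = (11+14)/2 = 25/2.
E[Z] = (3/11)·(41/5) + (2/11)·(29/5) + (6/11)·(25/2) = 556/55.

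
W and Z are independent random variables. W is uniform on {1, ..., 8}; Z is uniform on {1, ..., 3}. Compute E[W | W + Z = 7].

5

Outcomes with W + Z = 7: (4,3), (5,2), (6,1), each with probability 1/24.
E[W | W + Z = 7] = (4 + 5 + 6) / 3 = 5.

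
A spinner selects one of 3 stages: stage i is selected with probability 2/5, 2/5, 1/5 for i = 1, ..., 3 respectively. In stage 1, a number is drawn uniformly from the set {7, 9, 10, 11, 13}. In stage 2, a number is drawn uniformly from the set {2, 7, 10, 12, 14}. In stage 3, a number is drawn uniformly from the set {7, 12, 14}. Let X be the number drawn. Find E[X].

49/5

E[X | stage 1] = (7+9+10+11+13)/5 = 10.
E[X | stage 2] = (2+7+10+12+14)/5 = 9.
E[X | stage 3] = (7+12+14)/3 = 11.
E[X] = (2/5)·(10) + (2/5)·(9) + (1/5)·(11) = 49/5.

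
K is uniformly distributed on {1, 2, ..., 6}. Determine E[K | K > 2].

Given K > 2, K is equally likely to be any of {3, 4, 5, 6}.
E[K | K > 2] = (3 + 4 + 5 + 6) / 4 = 9/2.

9/2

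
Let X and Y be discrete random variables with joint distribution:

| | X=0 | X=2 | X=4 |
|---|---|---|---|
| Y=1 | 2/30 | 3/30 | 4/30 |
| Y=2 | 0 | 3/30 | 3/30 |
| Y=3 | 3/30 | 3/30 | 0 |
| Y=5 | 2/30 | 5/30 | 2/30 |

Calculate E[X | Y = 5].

P(Y = 5) = 3/10.
Σ X·P over the event = 0·(2/30) + 2·(5/30) + 4·(2/30) = 3/5.
E[X | Y = 5] = (3/5) / (3/10) = 2.

2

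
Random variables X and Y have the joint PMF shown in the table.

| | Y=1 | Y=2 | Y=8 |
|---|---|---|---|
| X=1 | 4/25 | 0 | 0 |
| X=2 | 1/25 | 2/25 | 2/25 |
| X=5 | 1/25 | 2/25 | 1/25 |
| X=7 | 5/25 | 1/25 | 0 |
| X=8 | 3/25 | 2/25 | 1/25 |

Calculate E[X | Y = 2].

37/7

P(Y = 2) = 7/25.
Σ X·P over the event = 2·(2/25) + 5·(2/25) + 7·(1/25) + 8·(2/25) = 37/25.
E[X | Y = 2] = (37/25) / (7/25) = 37/7.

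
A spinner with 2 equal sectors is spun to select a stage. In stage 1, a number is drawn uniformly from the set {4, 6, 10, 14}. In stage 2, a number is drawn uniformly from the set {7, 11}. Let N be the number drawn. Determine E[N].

E[N | stage 1] = (4+6+10+14)/4 = 17/2.
E[N | stage 2] = (7+11)/2 = 9.
E[N] = (1/2)·(17/2) + (1/2)·(9) = 35/4.

35/4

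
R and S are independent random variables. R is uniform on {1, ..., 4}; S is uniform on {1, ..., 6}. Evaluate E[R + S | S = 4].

13/2

Outcomes with S = 4: (1,4), (2,4), (3,4), (4,4), each with probability 1/24.
E[R + S | S = 4] = (5 + 6 + 7 + 8) / 4 = 13/2.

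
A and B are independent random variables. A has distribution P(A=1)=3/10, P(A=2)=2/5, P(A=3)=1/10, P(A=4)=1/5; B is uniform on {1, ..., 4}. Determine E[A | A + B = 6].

P(A + B = 6) = 7/40.
Summing A·P(x,y) over outcomes with A + B = 6 gives 19/40.
E[A | A + B = 6] = (19/40) / (7/40) = 19/7.

19/7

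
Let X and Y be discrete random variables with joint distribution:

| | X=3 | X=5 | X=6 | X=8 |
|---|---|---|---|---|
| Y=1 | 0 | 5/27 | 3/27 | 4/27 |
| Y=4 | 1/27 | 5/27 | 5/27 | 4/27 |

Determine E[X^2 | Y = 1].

P(Y = 1) = 4/9.
Σ X^2·P over the event = 25·(5/27) + 36·(3/27) + 64·(4/27) = 163/9.
E[X^2 | Y = 1] = (163/9) / (4/9) = 163/4.

163/4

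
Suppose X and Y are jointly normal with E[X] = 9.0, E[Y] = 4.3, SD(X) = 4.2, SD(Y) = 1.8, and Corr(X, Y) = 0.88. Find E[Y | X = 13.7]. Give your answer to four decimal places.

For a bivariate normal, E[Y | X=x] = μ_Y + ρ·(σ_Y/σ_X)·(x − μ_X).
E[Y | X=13.7] = 4.3 + (0.88)·(1.8/4.2)·(13.7 − (9.0)) = 4.3 + (0.37714)·(4.7) = 6.0726.

6.0726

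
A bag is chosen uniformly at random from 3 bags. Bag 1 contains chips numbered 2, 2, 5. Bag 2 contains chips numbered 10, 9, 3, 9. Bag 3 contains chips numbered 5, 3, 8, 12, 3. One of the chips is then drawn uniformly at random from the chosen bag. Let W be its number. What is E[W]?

E[W | bag 1] = (2+2+5)/3 = 3.
E[W | bag 2] = (10+9+3+9)/4 = 31/4.
E[W | bag 3] = (5+3+8+12+3)/5 = 31/5.
E[W] = (1/3)·(3) + (1/3)·(31/4) + (1/3)·(31/5) = 113/20.

113/20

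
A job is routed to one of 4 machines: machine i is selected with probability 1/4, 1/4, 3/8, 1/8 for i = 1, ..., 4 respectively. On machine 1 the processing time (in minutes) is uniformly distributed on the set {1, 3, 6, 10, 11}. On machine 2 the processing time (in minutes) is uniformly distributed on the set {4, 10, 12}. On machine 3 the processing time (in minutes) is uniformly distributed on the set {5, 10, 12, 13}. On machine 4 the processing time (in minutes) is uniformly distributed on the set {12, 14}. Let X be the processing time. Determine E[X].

1091/120

E[X | machine 1] = (1+3+6+10+11)/5 = 31/5.
E[X | machine 2] = (4+10+12)/3 = 26/3.
E[X | machine 3] = (5+10+12+13)/4 = 10.
E[X | machine 4] = (12+14)/2 = 13.
E[X] = (1/4)·(31/5) + (1/4)·(26/3) + (3/8)·(10) + (1/8)·(13) = 1091/120.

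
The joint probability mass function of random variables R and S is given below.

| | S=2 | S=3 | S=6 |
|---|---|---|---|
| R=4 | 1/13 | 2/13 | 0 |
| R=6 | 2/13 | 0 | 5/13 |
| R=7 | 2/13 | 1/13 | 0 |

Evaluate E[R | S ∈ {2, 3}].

45/8

P(S ∈ {2, 3}) = 8/13.
Summing R·P(R=x,S=y) over the conditioning event gives 45/13.
E[R | S ∈ {2, 3}] = (45/13) / (8/13) = 45/8.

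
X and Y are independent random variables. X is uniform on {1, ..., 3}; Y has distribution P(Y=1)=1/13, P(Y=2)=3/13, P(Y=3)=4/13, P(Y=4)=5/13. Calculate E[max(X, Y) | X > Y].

14/5

P(X > Y) = 5/39.
Summing max(X,Y)·P(x,y) over outcomes with X > Y gives 14/39.
E[max(X, Y) | X > Y] = (14/39) / (5/39) = 14/5.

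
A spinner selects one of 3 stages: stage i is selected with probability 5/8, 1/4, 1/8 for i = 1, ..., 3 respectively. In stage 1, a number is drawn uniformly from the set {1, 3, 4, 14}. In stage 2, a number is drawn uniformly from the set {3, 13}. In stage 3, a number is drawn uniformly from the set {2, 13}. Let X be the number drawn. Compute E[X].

E[X | stage 1] = (1+3+4+14)/4 = 11/2.
E[X | stage 2] = (3+13)/2 = 8.
E[X | stage 3] = (2+13)/2 = 15/2.
By the law of total expectation,
E[X] = (5/8)·(11/2) + (1/4)·(8) + (1/8)·(15/2) = 51/8.

51/8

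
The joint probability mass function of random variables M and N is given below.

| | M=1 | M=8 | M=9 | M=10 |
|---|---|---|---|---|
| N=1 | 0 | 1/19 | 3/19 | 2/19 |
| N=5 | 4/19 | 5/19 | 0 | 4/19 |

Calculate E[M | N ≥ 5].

P(N ≥ 5) = 13/19.
Σ M·P over the event = 1·(4/19) + 8·(5/19) + 10·(4/19) = 84/19.
E[M | N ≥ 5] = (84/19) / (13/19) = 84/13.

84/13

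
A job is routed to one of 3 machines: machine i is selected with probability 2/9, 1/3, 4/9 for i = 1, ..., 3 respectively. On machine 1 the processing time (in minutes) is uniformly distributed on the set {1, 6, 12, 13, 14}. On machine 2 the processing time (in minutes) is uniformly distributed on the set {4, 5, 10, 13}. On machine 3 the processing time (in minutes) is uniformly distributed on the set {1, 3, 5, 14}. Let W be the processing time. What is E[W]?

E[W | machine 1] = (1+6+12+13+14)/5 = 46/5.
E[W | machine 2] = (4+5+10+13)/4 = 8.
E[W | machine 3] = (1+3+5+14)/4 = 23/4.
E[W] = (2/9)·(46/5) + (1/3)·(8) + (4/9)·(23/4) = 109/15.

109/15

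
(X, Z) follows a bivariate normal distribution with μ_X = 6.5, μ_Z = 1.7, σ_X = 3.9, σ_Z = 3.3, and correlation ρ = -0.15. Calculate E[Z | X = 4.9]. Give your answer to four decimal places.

1.9031

E[Z | X=x] = μ_Z + ρ(σ_Z/σ_X)(x − μ_X) for jointly normal variables.
E[Z | X=4.9] = 1.7 + (-0.15)·(3.3/3.9)·(4.9 − (6.5)) = 1.7 + (-0.12692)·(-1.6) = 1.9031.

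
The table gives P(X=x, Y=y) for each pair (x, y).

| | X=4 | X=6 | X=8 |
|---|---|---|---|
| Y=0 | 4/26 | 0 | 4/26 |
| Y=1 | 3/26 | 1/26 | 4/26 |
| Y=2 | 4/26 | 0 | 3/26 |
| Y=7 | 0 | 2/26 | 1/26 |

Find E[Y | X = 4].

P(X = 4) = 11/26.
Σ Y·P over the event = 0·(4/26) + 1·(3/26) + 2·(4/26) = 11/26.
E[Y | X = 4] = (11/26) / (11/26) = 1.

1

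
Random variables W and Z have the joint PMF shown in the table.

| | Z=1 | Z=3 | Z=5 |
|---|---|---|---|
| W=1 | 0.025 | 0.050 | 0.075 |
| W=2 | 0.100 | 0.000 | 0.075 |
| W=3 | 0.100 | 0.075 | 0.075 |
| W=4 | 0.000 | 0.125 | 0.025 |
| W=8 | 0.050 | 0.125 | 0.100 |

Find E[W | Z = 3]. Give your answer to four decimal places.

4.7333

P(Z = 3) = 0.375.
Σ W·P over the event = 1·(0.050) + 3·(0.075) + 4·(0.125) + 8·(0.125) = 1.775.
E[W | Z = 3] = (1.775) / (0.375) = 4.7333.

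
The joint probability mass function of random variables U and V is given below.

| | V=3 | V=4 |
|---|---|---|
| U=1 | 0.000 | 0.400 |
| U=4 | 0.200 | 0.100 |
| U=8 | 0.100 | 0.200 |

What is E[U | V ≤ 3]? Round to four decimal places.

P(V ≤ 3) = 0.300.
Σ U·P over the event = 4·(0.200) + 8·(0.100) = 1.600.
E[U | V ≤ 3] = (1.600) / (0.300) = 5.3333.

5.3333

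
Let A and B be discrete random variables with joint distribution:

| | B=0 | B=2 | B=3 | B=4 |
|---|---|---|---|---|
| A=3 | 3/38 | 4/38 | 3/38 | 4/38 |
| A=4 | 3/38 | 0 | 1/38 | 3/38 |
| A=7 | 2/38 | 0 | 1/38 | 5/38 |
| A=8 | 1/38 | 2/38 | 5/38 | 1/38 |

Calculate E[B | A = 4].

P(A = 4) = 7/38.
Σ B·P over the event = 0·(3/38) + 3·(1/38) + 4·(3/38) = 15/38.
E[B | A = 4] = (15/38) / (7/38) = 15/7.

15/7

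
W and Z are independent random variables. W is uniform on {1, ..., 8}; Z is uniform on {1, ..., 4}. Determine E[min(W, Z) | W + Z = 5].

P(W + Z = 5) = 1/8.
Summing min(W,Z)·P(x,y) over outcomes with W + Z = 5 gives 3/16.
E[min(W, Z) | W + Z = 5] = (3/16) / (1/8) = 3/2.

3/2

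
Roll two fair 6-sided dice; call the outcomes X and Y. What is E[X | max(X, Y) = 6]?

P(max(X, Y) = 6) = 11/36.
Summing X·P(x,y) over outcomes with max(X, Y) = 6 gives 17/12.
E[X | max(X, Y) = 6] = (17/12) / (11/36) = 51/11.

51/11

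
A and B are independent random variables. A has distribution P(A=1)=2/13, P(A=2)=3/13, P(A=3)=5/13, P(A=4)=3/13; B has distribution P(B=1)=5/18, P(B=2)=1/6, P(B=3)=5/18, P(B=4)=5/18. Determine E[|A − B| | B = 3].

10/13

P(B = 3) = 5/18.
Summing |A−B|·P(x,y) over outcomes with B = 3 gives 25/117.
E[|A − B| | B = 3] = (25/117) / (5/18) = 10/13.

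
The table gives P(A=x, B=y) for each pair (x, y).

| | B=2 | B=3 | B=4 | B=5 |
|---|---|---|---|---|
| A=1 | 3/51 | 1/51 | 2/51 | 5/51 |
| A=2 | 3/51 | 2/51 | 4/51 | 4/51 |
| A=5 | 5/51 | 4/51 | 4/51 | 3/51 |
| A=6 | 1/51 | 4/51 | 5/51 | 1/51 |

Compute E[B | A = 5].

53/16

P(A = 5) = 16/51.
Σ B·P over the event = 2·(5/51) + 3·(4/51) + 4·(4/51) + 5·(3/51) = 53/51.
E[B | A = 5] = (53/51) / (16/51) = 53/16.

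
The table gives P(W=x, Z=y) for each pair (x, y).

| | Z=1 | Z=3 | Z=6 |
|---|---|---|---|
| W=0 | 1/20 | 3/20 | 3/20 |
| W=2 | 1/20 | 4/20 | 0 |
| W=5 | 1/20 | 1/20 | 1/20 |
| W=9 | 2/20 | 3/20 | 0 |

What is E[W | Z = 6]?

5/4

P(Z = 6) = 1/5.
Σ W·P over the event = 0·(3/20) + 5·(1/20) = 1/4.
E[W | Z = 6] = (1/4) / (1/5) = 5/4.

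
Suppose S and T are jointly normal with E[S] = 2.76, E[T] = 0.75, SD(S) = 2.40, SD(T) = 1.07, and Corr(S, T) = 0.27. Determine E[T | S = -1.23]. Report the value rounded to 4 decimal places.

0.2697

The regression of T on S has slope ρ·σ_T/σ_S and passes through (μ_S, μ_T).
E[T | S=-1.23] = 0.75 + (0.27)·(1.07/2.40)·(-1.23 − (2.76)) = 0.75 + (0.12037)·(-3.99) = 0.2697.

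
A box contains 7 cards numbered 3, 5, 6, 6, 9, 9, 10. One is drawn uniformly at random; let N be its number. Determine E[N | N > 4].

15/2

P(N > 4) = 6/7.
Σ over the event: 5·1/7 + 6·2/7 + 9·2/7 + 10·1/7 = 45/7.
E[N | N > 4] = (45/7) / (6/7) = 15/2.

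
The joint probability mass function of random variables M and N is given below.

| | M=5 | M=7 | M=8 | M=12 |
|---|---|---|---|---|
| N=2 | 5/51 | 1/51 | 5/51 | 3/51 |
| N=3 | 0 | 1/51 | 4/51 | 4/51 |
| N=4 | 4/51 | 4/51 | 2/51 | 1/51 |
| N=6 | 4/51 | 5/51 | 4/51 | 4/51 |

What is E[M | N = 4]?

76/11

P(N = 4) = 11/51.
Summing M·P(M=x,N=y) over the conditioning event gives 76/51.
E[M | N = 4] = (76/51) / (11/51) = 76/11.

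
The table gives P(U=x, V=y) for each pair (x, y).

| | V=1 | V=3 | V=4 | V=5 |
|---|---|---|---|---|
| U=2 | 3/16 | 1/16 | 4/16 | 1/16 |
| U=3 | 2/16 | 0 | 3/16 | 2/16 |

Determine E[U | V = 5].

P(V = 5) = 3/16.
Σ U·P over the event = 2·(1/16) + 3·(2/16) = 1/2.
E[U | V = 5] = (1/2) / (3/16) = 8/3.

8/3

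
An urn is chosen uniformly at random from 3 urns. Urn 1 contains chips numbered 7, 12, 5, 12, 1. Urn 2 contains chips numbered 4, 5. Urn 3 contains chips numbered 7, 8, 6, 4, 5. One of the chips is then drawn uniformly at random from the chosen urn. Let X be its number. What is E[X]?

E[X | urn 1] = (7+12+5+12+1)/5 = 37/5.
E[X | urn 2] = (4+5)/2 = 9/2.
E[X | urn 3] = (7+8+6+4+5)/5 = 6.
By the law of total expectation,
E[X] = (1/3)·(37/5) + (1/3)·(9/2) + (1/3)·(6) = 179/30.

179/30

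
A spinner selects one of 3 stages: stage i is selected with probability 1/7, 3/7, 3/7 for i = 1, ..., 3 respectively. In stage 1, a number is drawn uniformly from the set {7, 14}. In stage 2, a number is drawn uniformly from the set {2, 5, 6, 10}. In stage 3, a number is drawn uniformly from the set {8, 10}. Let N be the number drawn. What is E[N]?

E[N | stage 1] = (7+14)/2 = 21/2.
E[N | stage 2] = (2+5+6+10)/4 = 23/4.
E[N | stage 3] = (8+10)/2 = 9.
E[N] = (1/7)·(21/2) + (3/7)·(23/4) + (3/7)·(9) = 219/28.

219/28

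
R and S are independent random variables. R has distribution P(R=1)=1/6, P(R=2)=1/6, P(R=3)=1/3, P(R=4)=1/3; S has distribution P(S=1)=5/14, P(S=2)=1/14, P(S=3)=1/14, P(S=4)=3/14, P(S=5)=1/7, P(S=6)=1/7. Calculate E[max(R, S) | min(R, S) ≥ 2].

203/45

P(min(R, S) ≥ 2) = 15/28.
Summing max(R,S)·P(x,y) over outcomes with min(R, S) ≥ 2 gives 29/12.
E[max(R, S) | min(R, S) ≥ 2] = (29/12) / (15/28) = 203/45.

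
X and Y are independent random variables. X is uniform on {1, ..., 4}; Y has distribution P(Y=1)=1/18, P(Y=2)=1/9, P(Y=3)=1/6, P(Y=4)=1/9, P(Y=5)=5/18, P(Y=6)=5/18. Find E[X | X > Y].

7/2

P(X > Y) = 5/36.
Summing X·P(x,y) over outcomes with X > Y gives 35/72.
E[X | X > Y] = (35/72) / (5/36) = 7/2.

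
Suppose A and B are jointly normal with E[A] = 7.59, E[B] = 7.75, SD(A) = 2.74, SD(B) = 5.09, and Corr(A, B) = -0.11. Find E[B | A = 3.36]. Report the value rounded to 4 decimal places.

E[B | A=x] = μ_B + ρ(σ_B/σ_A)(x − μ_A) for jointly normal variables.
E[B | A=3.36] = 7.75 + (-0.11)·(5.09/2.74)·(3.36 − (7.59)) = 7.75 + (-0.20434)·(-4.23) = 8.6144.

8.6144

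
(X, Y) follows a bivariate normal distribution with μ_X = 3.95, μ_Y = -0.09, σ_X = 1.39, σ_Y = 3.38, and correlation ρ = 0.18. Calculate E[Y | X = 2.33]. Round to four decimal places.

-0.7991

The regression of Y on X has slope ρ·σ_Y/σ_X and passes through (μ_X, μ_Y).
E[Y | X=2.33] = -0.09 + (0.18)·(3.38/1.39)·(2.33 − (3.95)) = -0.09 + (0.4377)·(-1.62) = -0.7991.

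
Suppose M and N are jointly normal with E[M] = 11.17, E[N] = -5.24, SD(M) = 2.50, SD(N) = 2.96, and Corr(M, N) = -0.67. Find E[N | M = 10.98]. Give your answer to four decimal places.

E[N | M=x] = μ_N + ρ(σ_N/σ_M)(x − μ_M) for jointly normal variables.
E[N | M=10.98] = -5.24 + (-0.67)·(2.96/2.50)·(10.98 − (11.17)) = -5.24 + (-0.79328)·(-0.19) = -5.0893.

-5.0893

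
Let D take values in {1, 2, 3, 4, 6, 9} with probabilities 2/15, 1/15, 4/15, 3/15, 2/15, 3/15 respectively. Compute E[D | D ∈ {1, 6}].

7/2

P(D ∈ {1, 6}) = 4/15.
Σ over the event: 1·2/15 + 6·2/15 = 14/15.
E[D | D ∈ {1, 6}] = (14/15) / (4/15) = 7/2.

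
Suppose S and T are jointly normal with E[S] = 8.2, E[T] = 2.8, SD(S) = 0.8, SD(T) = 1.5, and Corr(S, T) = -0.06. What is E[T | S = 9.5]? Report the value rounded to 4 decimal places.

For a bivariate normal, E[T | S=x] = μ_T + ρ·(σ_T/σ_S)·(x − μ_S).
E[T | S=9.5] = 2.8 + (-0.06)·(1.5/0.8)·(9.5 − (8.2)) = 2.8 + (-0.1125)·(1.3) = 2.6538.

2.6538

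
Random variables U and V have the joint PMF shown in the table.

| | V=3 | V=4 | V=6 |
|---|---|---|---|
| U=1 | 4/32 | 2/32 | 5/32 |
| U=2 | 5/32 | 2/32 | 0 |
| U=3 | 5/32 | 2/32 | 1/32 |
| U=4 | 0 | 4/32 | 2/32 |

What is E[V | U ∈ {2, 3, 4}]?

80/21

P(U ∈ {2, 3, 4}) = 21/32.
Σ V·P over the event = 3·(5/32) + 4·(2/32) + 3·(5/32) + 4·(2/32) + 6·(1/32) + 4·(4/32) + 6·(2/32) = 5/2.
E[V | U ∈ {2, 3, 4}] = (5/2) / (21/32) = 80/21.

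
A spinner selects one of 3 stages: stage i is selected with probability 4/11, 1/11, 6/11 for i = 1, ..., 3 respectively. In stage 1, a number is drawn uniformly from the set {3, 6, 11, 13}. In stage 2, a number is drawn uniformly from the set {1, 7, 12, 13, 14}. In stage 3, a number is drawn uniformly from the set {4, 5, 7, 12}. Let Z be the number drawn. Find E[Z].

E[Z | stage 1] = (3+6+11+13)/4 = 33/4.
E[Z | stage 2] = (1+7+12+13+14)/5 = 47/5.
E[Z | stage 3] = (4+5+7+12)/4 = 7.
E[Z] = (4/11)·(33/4) + (1/11)·(47/5) + (6/11)·(7) = 422/55.

422/55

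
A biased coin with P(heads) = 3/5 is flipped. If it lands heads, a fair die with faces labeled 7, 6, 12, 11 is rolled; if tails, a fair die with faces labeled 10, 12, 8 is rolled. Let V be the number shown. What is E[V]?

E[V | heads] = (7+6+12+11)/4 = 9.
E[V | tails] = (10+12+8)/3 = 10.
By the law of total expectation,
E[V] = (3/5)·(9) + (2/5)·(10) = 47/5.

47/5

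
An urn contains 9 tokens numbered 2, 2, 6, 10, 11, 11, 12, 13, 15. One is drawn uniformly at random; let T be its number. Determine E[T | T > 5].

78/7

P(T > 5) = 7/9.
Σ over the event: 6·1/9 + 10·1/9 + 11·2/9 + 12·1/9 + 13·1/9 + 15·1/9 = 26/3.
E[T | T > 5] = (26/3) / (7/9) = 78/7.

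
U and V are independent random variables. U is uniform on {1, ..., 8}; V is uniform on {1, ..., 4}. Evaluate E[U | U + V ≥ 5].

P(U + V ≥ 5) = 13/16.
Summing U·P(x,y) over outcomes with U + V ≥ 5 gives 67/16.
E[U | U + V ≥ 5] = (67/16) / (13/16) = 67/13.

67/13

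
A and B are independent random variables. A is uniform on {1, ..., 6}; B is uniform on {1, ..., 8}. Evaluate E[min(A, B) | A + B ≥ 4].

P(A + B ≥ 4) = 15/16.
Summing min(A,B)·P(x,y) over outcomes with A + B ≥ 4 gives 65/24.
E[min(A, B) | A + B ≥ 4] = (65/24) / (15/16) = 26/9.

26/9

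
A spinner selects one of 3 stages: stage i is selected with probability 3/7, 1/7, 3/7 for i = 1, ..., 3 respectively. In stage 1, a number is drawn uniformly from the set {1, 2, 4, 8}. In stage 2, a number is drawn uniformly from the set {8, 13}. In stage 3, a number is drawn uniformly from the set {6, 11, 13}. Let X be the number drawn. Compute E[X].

207/28

E[X | stage 1] = (1+2+4+8)/4 = 15/4.
E[X | stage 2] = (8+13)/2 = 21/2.
E[X | stage 3] = (6+11+13)/3 = 10.
By the law of total expectation,
E[X] = (3/7)·(15/4) + (1/7)·(21/2) + (3/7)·(10) = 207/28.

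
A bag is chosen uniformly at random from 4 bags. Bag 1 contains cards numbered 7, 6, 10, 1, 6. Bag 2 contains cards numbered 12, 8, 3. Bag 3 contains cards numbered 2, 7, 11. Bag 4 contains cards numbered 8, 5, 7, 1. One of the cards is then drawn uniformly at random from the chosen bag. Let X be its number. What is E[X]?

307/48

E[X | bag 1] = (7+6+10+1+6)/5 = 6.
E[X | bag 2] = (12+8+3)/3 = 23/3.
E[X | bag 3] = (2+7+11)/3 = 20/3.
E[X | bag 4] = (8+5+7+1)/4 = 21/4.
E[X] = (1/4)·(6) + (1/4)·(23/3) + (1/4)·(20/3) + (1/4)·(21/4) = 307/48.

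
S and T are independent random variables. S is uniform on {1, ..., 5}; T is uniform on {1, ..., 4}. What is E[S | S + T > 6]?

Outcomes with S + T > 6: (3,4), (4,3), (4,4), (5,2), (5,3), (5,4), each with probability 1/20.
E[S | S + T > 6] = (3 + 4 + 4 + 5 + 5 + 5) / 6 = 13/3.

13/3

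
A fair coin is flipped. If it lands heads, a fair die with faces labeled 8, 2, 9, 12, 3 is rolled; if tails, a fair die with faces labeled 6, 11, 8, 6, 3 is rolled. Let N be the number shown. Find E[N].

34/5

E[N | heads] = (8+2+9+12+3)/5 = 34/5.
E[N | tails] = (6+11+8+6+3)/5 = 34/5.
E[N] = (1/2)·(34/5) + (1/2)·(34/5) = 34/5.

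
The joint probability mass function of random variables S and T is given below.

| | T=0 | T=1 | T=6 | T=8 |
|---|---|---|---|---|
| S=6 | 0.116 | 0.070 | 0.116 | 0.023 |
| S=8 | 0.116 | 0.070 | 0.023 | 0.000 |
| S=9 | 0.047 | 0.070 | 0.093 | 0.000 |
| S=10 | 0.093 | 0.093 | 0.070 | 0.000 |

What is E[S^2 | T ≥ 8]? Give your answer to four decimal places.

P(T ≥ 8) = 0.023.
Σ S^2·P over the event = 36·(0.023) = 0.828.
E[S^2 | T ≥ 8] = (0.828) / (0.023) = 36.0000.

36.0000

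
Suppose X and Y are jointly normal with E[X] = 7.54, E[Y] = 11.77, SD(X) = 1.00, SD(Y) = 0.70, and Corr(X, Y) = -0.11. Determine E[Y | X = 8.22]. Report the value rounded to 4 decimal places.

11.7176

The regression of Y on X has slope ρ·σ_Y/σ_X and passes through (μ_X, μ_Y).
E[Y | X=8.22] = 11.77 + (-0.11)·(0.70/1.00)·(8.22 − (7.54)) = 11.77 + (-0.077)·(0.68) = 11.7176.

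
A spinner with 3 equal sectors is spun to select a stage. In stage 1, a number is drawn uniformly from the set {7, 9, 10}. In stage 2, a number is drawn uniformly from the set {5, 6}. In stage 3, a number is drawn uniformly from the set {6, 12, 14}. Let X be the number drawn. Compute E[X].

E[X | stage 1] = (7+9+10)/3 = 26/3.
E[X | stage 2] = (5+6)/2 = 11/2.
E[X | stage 3] = (6+12+14)/3 = 32/3.
By the law of total expectation,
E[X] = (1/3)·(26/3) + (1/3)·(11/2) + (1/3)·(32/3) = 149/18.

149/18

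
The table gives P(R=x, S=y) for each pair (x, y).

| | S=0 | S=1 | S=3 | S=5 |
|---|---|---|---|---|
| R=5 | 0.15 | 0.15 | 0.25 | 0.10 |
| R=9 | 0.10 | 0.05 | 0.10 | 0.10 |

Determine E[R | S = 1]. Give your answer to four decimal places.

6.0000

P(S = 1) = 0.20.
Σ R·P over the event = 5·(0.15) + 9·(0.05) = 1.20.
E[R | S = 1] = (1.20) / (0.20) = 6.0000.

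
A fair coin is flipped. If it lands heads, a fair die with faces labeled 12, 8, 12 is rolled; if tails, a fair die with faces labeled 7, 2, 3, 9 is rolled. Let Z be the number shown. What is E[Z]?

E[Z | heads] = (12+8+12)/3 = 32/3.
E[Z | tails] = (7+2+3+9)/4 = 21/4.
E[Z] = (1/2)·(32/3) + (1/2)·(21/4) = 191/24.

191/24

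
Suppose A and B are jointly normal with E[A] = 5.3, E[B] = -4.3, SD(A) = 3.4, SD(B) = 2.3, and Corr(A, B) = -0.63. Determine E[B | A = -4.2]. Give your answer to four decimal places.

The regression of B on A has slope ρ·σ_B/σ_A and passes through (μ_A, μ_B).
E[B | A=-4.2] = -4.3 + (-0.63)·(2.3/3.4)·(-4.2 − (5.3)) = -4.3 + (-0.42618)·(-9.5) = -0.2513.

-0.2513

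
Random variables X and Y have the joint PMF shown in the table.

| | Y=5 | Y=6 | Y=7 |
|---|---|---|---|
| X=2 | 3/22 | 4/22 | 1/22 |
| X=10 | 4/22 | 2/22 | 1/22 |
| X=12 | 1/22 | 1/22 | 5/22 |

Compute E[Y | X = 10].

P(X = 10) = 7/22.
Σ Y·P over the event = 5·(4/22) + 6·(2/22) + 7·(1/22) = 39/22.
E[Y | X = 10] = (39/22) / (7/22) = 39/7.

39/7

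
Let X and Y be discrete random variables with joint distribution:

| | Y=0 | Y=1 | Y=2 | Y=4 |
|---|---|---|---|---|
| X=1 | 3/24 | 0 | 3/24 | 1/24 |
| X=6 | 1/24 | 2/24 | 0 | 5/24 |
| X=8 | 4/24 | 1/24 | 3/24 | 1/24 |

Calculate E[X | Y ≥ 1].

43/8

P(Y ≥ 1) = 2/3.
Summing X·P(X=x,Y=y) over the conditioning event gives 43/12.
E[X | Y ≥ 1] = (43/12) / (2/3) = 43/8.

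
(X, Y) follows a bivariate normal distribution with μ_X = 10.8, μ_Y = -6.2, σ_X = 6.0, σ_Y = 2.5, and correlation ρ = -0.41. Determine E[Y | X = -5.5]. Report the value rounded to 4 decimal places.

-3.4154

The regression of Y on X has slope ρ·σ_Y/σ_X and passes through (μ_X, μ_Y).
E[Y | X=-5.5] = -6.2 + (-0.41)·(2.5/6.0)·(-5.5 − (10.8)) = -6.2 + (-0.170833)·(-16.3) = -3.4154.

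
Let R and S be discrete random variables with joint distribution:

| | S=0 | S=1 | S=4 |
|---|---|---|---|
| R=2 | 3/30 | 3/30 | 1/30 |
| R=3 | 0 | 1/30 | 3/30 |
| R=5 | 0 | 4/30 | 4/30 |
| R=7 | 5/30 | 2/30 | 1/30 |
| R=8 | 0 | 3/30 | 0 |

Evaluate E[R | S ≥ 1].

105/22

P(S ≥ 1) = 11/15.
Summing R·P(R=x,S=y) over the conditioning event gives 7/2.
E[R | S ≥ 1] = (7/2) / (11/15) = 105/22.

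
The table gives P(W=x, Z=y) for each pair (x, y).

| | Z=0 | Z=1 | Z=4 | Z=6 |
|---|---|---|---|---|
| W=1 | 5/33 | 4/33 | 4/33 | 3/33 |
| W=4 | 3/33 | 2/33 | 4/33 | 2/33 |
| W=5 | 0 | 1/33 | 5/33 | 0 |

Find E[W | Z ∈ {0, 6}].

28/13

P(Z ∈ {0, 6}) = 13/33.
Σ W·P over the event = 1·(5/33) + 1·(3/33) + 4·(3/33) + 4·(2/33) = 28/33.
E[W | Z ∈ {0, 6}] = (28/33) / (13/33) = 28/13.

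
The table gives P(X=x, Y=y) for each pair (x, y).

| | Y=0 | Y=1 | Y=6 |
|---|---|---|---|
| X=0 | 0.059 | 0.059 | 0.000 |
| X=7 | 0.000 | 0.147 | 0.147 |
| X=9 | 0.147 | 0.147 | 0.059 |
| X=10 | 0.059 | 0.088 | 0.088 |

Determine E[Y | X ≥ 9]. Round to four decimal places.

1.8997

P(X ≥ 9) = 0.588.
Summing Y·P(X=x,Y=y) over the conditioning event gives 1.117.
E[Y | X ≥ 9] = (1.117) / (0.588) = 1.8997.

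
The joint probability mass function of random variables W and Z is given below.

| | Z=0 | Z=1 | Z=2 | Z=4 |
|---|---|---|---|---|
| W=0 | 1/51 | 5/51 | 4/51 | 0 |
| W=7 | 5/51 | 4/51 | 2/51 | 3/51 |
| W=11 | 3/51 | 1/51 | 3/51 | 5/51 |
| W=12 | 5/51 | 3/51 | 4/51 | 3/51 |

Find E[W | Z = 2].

P(Z = 2) = 13/51.
Summing W·P(W=x,Z=y) over the conditioning event gives 95/51.
E[W | Z = 2] = (95/51) / (13/51) = 95/13.

95/13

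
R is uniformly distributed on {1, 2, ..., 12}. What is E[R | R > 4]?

17/2

Given R > 4, R is equally likely to be any of {5, 6, 7, 8, 9, 10, 11, 12}.
E[R | R > 4] = (5 + 6 + 7 + 8 + 9 + 10 + 11 + 12) / 8 = 17/2.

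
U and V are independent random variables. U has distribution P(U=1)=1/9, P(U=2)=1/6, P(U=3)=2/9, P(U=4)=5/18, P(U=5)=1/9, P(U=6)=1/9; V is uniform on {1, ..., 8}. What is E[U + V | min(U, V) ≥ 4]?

32/3

P(min(U, V) ≥ 4) = 5/16.
Summing (U+V)·P(x,y) over outcomes with min(U, V) ≥ 4 gives 10/3.
E[U + V | min(U, V) ≥ 4] = (10/3) / (5/16) = 32/3.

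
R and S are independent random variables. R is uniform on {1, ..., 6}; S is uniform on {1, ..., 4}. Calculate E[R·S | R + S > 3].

P(R + S > 3) = 7/8.
Summing RS·P(x,y) over outcomes with R + S > 3 gives 205/24.
E[R·S | R + S > 3] = (205/24) / (7/8) = 205/21.

205/21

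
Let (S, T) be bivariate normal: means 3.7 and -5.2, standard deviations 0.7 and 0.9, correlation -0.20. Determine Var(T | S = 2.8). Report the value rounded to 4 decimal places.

0.7776

The conditional variance in a bivariate normal is σ_T²(1 − ρ²), independent of x.
Var(T | S=2.8) = (0.9)²·(1 − (-0.20)²) = 0.81·0.96 = 0.7776.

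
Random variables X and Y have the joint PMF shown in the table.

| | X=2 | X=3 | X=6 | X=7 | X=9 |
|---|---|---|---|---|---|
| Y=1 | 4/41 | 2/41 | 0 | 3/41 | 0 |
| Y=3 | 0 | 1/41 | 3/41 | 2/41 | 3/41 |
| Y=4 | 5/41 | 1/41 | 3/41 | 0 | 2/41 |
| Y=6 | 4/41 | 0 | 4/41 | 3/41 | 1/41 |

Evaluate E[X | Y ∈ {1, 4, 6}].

P(Y ∈ {1, 4, 6}) = 32/41.
Summing X·P(X=x,Y=y) over the conditioning event gives 146/41.
E[X | Y ∈ {1, 4, 6}] = (146/41) / (32/41) = 73/16.

73/16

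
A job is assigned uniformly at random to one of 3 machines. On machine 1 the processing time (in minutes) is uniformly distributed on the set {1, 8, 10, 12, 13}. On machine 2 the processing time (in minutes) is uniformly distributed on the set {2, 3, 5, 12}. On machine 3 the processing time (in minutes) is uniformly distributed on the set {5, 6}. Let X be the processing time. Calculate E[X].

E[X | machine 1] = (1+8+10+12+13)/5 = 44/5.
E[X | machine 2] = (2+3+5+12)/4 = 11/2.
E[X | machine 3] = (5+6)/2 = 11/2.
By the law of total expectation,
E[X] = (1/3)·(44/5) + (1/3)·(11/2) + (1/3)·(11/2) = 33/5.

33/5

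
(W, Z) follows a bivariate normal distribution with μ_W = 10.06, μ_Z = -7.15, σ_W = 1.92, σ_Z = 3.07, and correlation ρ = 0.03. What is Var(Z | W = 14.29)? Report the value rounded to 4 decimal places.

Var(Z | W=x) = (1 − ρ²)·σ_Z².
Var(Z | W=14.29) = (3.07)²·(1 − (0.03)²) = 9.4249·0.9991 = 9.4164.

9.4164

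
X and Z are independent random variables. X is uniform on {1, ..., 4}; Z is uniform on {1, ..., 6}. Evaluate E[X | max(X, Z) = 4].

22/7

Outcomes with max(X, Z) = 4: (1,4), (2,4), (3,4), (4,1), (4,2), (4,3), (4,4), each with probability 1/24.
E[X | max(X, Z) = 4] = (1 + 2 + 3 + 4 + 4 + 4 + 4) / 7 = 22/7.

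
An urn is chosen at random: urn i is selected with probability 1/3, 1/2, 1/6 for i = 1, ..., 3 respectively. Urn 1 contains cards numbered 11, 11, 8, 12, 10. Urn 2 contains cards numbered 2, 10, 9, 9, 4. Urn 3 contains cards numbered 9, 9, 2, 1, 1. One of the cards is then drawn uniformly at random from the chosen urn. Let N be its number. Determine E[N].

E[N | urn 1] = (11+11+8+12+10)/5 = 52/5.
E[N | urn 2] = (2+10+9+9+4)/5 = 34/5.
E[N | urn 3] = (9+9+2+1+1)/5 = 22/5.
E[N] = (1/3)·(52/5) + (1/2)·(34/5) + (1/6)·(22/5) = 38/5.

38/5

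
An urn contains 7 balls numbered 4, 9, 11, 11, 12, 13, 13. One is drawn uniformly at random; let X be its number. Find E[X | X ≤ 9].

P(X ≤ 9) = 2/7.
Σ over the event: 4·1/7 + 9·1/7 = 13/7.
E[X | X ≤ 9] = (13/7) / (2/7) = 13/2.

13/2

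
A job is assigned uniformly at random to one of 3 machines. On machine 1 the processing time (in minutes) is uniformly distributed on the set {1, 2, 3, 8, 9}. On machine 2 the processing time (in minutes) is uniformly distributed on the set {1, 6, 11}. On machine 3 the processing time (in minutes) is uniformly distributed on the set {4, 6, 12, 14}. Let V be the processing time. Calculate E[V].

98/15

E[V | machine 1] = (1+2+3+8+9)/5 = 23/5.
E[V | machine 2] = (1+6+11)/3 = 6.
E[V | machine 3] = (4+6+12+14)/4 = 9.
E[V] = (1/3)·(23/5) + (1/3)·(6) + (1/3)·(9) = 98/15.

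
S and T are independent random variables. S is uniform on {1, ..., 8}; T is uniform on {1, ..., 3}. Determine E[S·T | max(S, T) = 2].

Outcomes with max(S, T) = 2: (1,2), (2,1), (2,2), each with probability 1/24.
E[S·T | max(S, T) = 2] = (2 + 2 + 4) / 3 = 8/3.

8/3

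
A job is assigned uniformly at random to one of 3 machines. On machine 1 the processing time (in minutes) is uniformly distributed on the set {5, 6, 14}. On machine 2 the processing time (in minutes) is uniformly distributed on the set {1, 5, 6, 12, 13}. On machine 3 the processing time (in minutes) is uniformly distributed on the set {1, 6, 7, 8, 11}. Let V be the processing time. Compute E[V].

E[V | machine 1] = (5+6+14)/3 = 25/3.
E[V | machine 2] = (1+5+6+12+13)/5 = 37/5.
E[V | machine 3] = (1+6+7+8+11)/5 = 33/5.
E[V] = (1/3)·(25/3) + (1/3)·(37/5) + (1/3)·(33/5) = 67/9.

67/9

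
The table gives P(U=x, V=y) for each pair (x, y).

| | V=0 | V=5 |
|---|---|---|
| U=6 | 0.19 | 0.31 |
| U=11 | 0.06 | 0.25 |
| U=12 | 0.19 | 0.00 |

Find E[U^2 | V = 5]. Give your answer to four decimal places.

73.9464

P(V = 5) = 0.56.
Σ U^2·P over the event = 36·(0.31) + 121·(0.25) = 41.41.
E[U^2 | V = 5] = (41.41) / (0.56) = 73.9464.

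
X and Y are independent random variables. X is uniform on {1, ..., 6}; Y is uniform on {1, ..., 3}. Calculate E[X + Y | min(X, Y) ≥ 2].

13/2

Outcomes with min(X, Y) ≥ 2: (2,2), (2,3), (3,2), (3,3), (4,2), (4,3), (5,2), (5,3), (6,2), (6,3), each with probability 1/18.
E[X + Y | min(X, Y) ≥ 2] = (4 + 5 + 5 + 6 + 6 + 7 + 7 + 8 + 8 + 9) / 10 = 13/2.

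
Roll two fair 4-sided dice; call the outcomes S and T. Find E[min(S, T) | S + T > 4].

23/10

Outcomes with S + T > 4: (1,4), (2,3), (2,4), (3,2), (3,3), (3,4), (4,1), (4,2), (4,3), (4,4), each with probability 1/16.
E[min(S, T) | S + T > 4] = (1 + 2 + 2 + 2 + 3 + 3 + 1 + 2 + 3 + 4) / 10 = 23/10.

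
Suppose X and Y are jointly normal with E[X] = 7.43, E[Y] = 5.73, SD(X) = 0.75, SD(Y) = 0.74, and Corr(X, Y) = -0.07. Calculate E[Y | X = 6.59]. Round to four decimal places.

5.7880

E[Y | X=x] = μ_Y + ρ(σ_Y/σ_X)(x − μ_X) for jointly normal variables.
E[Y | X=6.59] = 5.73 + (-0.07)·(0.74/0.75)·(6.59 − (7.43)) = 5.73 + (-0.069067)·(-0.84) = 5.7880.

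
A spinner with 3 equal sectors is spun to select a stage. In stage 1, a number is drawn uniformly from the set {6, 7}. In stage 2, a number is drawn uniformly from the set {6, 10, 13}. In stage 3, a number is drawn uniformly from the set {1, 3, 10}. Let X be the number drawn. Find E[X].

E[X | stage 1] = (6+7)/2 = 13/2.
E[X | stage 2] = (6+10+13)/3 = 29/3.
E[X | stage 3] = (1+3+10)/3 = 14/3.
By the law of total expectation,
E[X] = (1/3)·(13/2) + (1/3)·(29/3) + (1/3)·(14/3) = 125/18.

125/18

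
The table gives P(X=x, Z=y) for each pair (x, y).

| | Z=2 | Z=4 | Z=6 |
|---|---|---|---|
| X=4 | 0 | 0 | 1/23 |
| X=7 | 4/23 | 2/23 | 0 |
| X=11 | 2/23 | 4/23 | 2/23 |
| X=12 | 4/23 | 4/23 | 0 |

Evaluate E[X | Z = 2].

P(Z = 2) = 10/23.
Σ X·P over the event = 7·(4/23) + 11·(2/23) + 12·(4/23) = 98/23.
E[X | Z = 2] = (98/23) / (10/23) = 49/5.

49/5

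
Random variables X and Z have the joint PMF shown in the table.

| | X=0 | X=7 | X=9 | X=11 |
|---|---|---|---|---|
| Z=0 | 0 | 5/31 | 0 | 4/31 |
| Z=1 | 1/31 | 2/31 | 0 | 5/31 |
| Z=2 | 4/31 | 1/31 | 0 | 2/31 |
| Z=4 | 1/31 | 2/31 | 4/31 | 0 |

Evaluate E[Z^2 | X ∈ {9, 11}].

P(X ∈ {9, 11}) = 15/31.
Σ Z^2·P over the event = 16·(4/31) + 0·(4/31) + 1·(5/31) + 4·(2/31) = 77/31.
E[Z^2 | X ∈ {9, 11}] = (77/31) / (15/31) = 77/15.

77/15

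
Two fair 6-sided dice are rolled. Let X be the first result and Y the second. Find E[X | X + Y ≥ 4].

P(X + Y ≥ 4) = 11/12.
Summing X·P(x,y) over outcomes with X + Y ≥ 4 gives 61/18.
E[X | X + Y ≥ 4] = (61/18) / (11/12) = 122/33.

122/33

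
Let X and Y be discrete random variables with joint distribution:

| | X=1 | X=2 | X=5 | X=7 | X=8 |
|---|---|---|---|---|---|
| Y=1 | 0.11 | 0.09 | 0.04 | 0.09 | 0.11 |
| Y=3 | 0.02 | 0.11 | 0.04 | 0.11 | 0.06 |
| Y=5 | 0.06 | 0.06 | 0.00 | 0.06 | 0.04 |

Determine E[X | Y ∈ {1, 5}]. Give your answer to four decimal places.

4.4242

P(Y ∈ {1, 5}) = 0.66.
Summing X·P(X=x,Y=y) over the conditioning event gives 2.92.
E[X | Y ∈ {1, 5}] = (2.92) / (0.66) = 4.4242.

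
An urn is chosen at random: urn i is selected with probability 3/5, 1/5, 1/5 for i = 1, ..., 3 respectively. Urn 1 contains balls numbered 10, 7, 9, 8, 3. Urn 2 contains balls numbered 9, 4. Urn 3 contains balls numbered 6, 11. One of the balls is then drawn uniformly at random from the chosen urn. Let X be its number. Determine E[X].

186/25

E[X | urn 1] = (10+7+9+8+3)/5 = 37/5.
E[X | urn 2] = (9+4)/2 = 13/2.
E[X | urn 3] = (6+11)/2 = 17/2.
By the law of total expectation,
E[X] = (3/5)·(37/5) + (1/5)·(13/2) + (1/5)·(17/2) = 186/25.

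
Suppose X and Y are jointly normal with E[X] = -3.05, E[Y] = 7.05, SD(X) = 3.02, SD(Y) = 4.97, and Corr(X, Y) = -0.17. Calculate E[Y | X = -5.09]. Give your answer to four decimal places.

7.6207

E[Y | X=x] = μ_Y + ρ(σ_Y/σ_X)(x − μ_X) for jointly normal variables.
E[Y | X=-5.09] = 7.05 + (-0.17)·(4.97/3.02)·(-5.09 − (-3.05)) = 7.05 + (-0.27977)·(-2.04) = 7.6207.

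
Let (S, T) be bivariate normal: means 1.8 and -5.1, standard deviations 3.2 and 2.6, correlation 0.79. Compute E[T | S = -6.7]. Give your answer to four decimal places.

For a bivariate normal, E[T | S=x] = μ_T + ρ·(σ_T/σ_S)·(x − μ_S).
E[T | S=-6.7] = -5.1 + (0.79)·(2.6/3.2)·(-6.7 − (1.8)) = -5.1 + (0.64187)·(-8.5) = -10.5559.

-10.5559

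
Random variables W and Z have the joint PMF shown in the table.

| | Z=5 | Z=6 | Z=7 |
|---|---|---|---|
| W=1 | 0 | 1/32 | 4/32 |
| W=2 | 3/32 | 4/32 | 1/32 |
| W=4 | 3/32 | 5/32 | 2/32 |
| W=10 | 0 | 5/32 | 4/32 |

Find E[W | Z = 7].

54/11

P(Z = 7) = 11/32.
Summing W·P(W=x,Z=y) over the conditioning event gives 27/16.
E[W | Z = 7] = (27/16) / (11/32) = 54/11.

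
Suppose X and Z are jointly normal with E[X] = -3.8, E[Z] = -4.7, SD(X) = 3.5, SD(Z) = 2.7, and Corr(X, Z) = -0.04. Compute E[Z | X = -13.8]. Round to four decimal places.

-4.3914

For a bivariate normal, E[Z | X=x] = μ_Z + ρ·(σ_Z/σ_X)·(x − μ_X).
E[Z | X=-13.8] = -4.7 + (-0.04)·(2.7/3.5)·(-13.8 − (-3.8)) = -4.7 + (-0.030857)·(-10) = -4.3914.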